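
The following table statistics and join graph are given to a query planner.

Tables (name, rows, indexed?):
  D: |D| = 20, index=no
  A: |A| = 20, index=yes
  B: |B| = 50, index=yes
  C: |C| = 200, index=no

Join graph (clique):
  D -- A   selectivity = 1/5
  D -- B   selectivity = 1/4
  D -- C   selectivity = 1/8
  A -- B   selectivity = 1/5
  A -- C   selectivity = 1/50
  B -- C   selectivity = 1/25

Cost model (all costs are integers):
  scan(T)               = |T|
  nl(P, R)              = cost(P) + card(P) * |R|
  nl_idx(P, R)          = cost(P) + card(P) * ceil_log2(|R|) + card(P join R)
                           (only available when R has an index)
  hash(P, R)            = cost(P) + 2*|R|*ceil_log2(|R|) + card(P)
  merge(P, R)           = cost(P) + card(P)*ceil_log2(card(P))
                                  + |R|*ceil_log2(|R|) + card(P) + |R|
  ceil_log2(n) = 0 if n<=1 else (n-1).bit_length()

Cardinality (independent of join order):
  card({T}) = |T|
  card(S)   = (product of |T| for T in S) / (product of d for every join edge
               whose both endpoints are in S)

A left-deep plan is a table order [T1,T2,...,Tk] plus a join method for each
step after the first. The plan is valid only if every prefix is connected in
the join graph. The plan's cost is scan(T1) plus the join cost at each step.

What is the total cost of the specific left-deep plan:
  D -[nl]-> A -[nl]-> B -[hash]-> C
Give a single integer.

7820

step 1: scan D: cost=20, card=20
step 2: join A via nl
    card(P join A) = 20*20/(5) = 80
    cost = 20 + 20*20 = 420
step 3: join B via nl
    card(P join B) = 80*50/(4*5) = 200
    cost = 420 + 80*50 = 4420
step 4: join C via hash
    card(P join C) = 200*200/(8*50*25) = 4
    cost = 4420 + 2*200*8 + 200 = 7820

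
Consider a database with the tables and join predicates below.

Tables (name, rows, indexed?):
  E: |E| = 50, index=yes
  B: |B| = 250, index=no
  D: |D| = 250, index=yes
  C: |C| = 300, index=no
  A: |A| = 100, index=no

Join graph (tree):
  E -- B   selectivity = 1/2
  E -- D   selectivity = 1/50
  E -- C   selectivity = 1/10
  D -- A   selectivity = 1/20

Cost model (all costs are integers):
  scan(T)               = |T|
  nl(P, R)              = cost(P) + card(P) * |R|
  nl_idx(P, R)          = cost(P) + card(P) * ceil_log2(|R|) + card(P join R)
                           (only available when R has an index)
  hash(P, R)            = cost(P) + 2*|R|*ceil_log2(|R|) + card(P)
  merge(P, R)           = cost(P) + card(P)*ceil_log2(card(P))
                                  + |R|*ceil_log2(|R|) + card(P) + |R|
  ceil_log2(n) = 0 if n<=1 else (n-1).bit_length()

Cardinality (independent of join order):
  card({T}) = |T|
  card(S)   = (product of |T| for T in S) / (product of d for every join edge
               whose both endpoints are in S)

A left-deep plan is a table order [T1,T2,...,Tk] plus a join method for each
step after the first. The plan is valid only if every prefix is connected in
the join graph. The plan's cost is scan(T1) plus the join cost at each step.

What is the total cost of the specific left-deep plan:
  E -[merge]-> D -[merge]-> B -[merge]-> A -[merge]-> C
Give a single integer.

step 1: scan E: cost=50, card=50
step 2: join D via merge
    card(P join D) = 50*250/(50) = 250
    cost = 50 + 50*6 + 250*8 + 50 + 250 = 2650
step 3: join B via merge
    card(P join B) = 250*250/(2) = 31250
    cost = 2650 + 250*8 + 250*8 + 250 + 250 = 7150
step 4: join A via merge
    card(P join A) = 31250*100/(20) = 156250
    cost = 7150 + 31250*15 + 100*7 + 31250 + 100 = 507950
step 5: join C via merge
    card(P join C) = 156250*300/(10) = 4687500
    cost = 507950 + 156250*18 + 300*9 + 156250 + 300 = 3479700

3479700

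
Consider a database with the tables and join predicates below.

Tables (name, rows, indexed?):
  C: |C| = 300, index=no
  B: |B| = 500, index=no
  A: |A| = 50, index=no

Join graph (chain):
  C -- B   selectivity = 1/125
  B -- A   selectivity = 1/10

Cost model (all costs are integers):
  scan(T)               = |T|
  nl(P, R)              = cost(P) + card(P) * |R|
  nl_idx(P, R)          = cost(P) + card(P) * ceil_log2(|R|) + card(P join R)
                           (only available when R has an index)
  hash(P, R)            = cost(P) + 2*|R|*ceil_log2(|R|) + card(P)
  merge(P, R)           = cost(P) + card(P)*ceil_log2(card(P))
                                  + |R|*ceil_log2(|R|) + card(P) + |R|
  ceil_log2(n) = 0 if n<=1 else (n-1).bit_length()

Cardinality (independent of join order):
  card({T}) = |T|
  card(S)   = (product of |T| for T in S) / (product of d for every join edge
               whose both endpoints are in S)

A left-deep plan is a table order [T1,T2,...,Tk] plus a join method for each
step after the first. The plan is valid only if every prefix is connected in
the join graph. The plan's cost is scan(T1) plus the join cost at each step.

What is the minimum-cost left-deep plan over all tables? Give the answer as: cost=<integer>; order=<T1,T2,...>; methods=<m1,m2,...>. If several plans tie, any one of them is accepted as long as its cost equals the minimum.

Selinger DP (subsets sized 1..n):
  {C}: scan cost=300, card=300
  {B}: scan cost=500, card=500
  {A}: scan cost=50, card=50
  {BC}: card=1200; try (C,hash)→6400, (B,merge)→8300, (C,merge)→8500, (B,hash)→9600, (B,nl)→150300, (C,nl)→150500; best=6400 via (C,hash)
  {AB}: card=2500; try (A,hash)→1600, (B,merge)→5400, (A,merge)→5850, (B,hash)→9100, (B,nl)→25050, (A,nl)→25500; best=1600 via (A,hash)
  {ABC}: card=6000; try (A,hash)→8200, (C,hash)→9500, (A,merge)→21150, (C,merge)→37100, (A,nl)→66400, (C,nl)→751600; best=8200 via (A,hash)

cost=8200; order=B,C,A; methods=hash,hash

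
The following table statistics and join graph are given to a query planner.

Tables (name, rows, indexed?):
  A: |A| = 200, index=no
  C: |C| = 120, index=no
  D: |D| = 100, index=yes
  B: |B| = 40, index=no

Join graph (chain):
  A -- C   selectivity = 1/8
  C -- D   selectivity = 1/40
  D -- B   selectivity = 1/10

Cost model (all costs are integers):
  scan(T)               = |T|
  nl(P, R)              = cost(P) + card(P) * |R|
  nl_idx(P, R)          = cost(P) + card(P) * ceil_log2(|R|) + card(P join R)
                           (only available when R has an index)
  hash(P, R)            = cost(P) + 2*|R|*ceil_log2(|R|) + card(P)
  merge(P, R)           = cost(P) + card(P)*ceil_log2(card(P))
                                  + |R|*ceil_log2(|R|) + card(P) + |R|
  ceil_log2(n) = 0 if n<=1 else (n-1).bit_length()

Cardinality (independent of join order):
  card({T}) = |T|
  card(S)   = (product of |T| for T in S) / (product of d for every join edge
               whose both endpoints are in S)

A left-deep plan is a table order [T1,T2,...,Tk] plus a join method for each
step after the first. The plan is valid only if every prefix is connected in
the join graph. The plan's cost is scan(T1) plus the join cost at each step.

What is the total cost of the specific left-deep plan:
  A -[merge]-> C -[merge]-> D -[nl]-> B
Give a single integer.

342760

step 1: scan A: cost=200, card=200
step 2: join C via merge
    card(P join C) = 200*120/(8) = 3000
    cost = 200 + 200*8 + 120*7 + 200 + 120 = 2960
step 3: join D via merge
    card(P join D) = 3000*100/(40) = 7500
    cost = 2960 + 3000*12 + 100*7 + 3000 + 100 = 42760
step 4: join B via nl
    card(P join B) = 7500*40/(10) = 30000
    cost = 42760 + 7500*40 = 342760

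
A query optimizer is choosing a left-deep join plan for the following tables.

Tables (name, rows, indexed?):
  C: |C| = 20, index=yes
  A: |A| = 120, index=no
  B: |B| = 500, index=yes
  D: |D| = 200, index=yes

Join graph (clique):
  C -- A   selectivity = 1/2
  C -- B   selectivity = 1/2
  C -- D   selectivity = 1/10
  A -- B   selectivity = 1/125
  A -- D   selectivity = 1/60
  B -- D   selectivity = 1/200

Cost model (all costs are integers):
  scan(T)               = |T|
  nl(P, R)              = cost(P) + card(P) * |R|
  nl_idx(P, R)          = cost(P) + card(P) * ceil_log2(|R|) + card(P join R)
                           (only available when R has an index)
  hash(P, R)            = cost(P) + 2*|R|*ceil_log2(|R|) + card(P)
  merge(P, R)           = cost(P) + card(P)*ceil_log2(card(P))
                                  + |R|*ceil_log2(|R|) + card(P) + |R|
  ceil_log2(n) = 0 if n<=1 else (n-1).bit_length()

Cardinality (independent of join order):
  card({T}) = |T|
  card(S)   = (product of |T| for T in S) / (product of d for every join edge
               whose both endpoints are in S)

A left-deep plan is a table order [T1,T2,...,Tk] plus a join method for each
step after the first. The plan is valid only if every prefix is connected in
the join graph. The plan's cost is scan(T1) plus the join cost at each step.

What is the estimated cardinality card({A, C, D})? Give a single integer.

400

Tables in S: A(120), C(20), D(200)
Edges inside S: C-A(d=2), C-D(d=10), A-D(d=60)
numerator = 120 * 20 * 200 = 480000
denominator = 2 * 10 * 60 = 1200
card(S) = 480000 / 1200 = 400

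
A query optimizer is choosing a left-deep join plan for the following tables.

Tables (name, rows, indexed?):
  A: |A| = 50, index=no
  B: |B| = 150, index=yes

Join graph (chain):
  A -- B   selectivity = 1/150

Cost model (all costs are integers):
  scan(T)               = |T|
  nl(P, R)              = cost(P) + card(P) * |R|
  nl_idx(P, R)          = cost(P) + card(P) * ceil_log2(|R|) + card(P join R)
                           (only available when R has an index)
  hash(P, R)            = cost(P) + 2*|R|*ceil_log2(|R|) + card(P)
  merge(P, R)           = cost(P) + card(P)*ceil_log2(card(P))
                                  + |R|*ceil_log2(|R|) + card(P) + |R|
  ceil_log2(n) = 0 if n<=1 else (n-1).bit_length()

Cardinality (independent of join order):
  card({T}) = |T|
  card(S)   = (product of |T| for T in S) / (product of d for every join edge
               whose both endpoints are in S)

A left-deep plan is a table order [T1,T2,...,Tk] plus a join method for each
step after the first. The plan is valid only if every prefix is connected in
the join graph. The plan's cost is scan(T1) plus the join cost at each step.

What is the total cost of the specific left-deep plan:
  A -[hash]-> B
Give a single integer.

step 1: scan A: cost=50, card=50
step 2: join B via hash
    card(P join B) = 50*150/(150) = 50
    cost = 50 + 2*150*8 + 50 = 2500

2500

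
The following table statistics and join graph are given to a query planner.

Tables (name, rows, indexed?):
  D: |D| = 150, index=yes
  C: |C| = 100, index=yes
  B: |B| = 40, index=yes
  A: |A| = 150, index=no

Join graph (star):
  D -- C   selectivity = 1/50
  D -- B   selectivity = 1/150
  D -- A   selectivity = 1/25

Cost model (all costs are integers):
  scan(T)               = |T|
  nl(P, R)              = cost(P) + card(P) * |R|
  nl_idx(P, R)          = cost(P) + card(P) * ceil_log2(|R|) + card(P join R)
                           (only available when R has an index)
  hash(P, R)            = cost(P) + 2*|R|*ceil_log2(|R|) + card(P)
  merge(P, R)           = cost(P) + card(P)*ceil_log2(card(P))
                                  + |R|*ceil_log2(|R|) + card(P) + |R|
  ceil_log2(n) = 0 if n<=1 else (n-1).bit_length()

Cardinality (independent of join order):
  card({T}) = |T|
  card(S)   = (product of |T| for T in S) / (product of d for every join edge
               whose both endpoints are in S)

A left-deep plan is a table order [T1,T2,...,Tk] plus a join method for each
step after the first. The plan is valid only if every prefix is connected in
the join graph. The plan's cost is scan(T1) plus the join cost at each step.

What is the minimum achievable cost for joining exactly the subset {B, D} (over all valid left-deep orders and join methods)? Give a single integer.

400

Selinger DP over subsets of {B,D}:
  {D}: scan cost=150, card=150
  {B}: scan cost=40, card=40
  {BD}: card=40; try (D,nl_idx)→400, (B,hash)→780, (B,nl_idx)→1090, (D,merge)→1670, (B,merge)→1780, (D,hash)→2480 …(+2); best=400 via (D,nl_idx)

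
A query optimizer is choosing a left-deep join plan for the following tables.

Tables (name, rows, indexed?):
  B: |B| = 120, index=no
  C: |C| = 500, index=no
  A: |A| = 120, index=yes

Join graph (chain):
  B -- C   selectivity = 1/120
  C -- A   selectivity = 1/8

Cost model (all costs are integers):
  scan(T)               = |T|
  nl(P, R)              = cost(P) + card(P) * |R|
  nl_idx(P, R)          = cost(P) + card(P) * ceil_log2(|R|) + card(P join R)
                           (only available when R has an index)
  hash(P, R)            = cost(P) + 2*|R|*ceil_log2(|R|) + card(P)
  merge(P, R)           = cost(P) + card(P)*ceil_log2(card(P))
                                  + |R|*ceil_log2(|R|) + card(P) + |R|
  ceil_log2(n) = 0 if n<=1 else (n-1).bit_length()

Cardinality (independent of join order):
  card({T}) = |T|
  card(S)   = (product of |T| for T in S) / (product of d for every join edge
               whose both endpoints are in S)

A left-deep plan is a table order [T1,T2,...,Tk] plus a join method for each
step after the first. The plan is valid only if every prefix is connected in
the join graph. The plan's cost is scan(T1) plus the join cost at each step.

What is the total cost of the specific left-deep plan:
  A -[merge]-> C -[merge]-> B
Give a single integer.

step 1: scan A: cost=120, card=120
step 2: join C via merge
    card(P join C) = 120*500/(8) = 7500
    cost = 120 + 120*7 + 500*9 + 120 + 500 = 6080
step 3: join B via merge
    card(P join B) = 7500*120/(120) = 7500
    cost = 6080 + 7500*13 + 120*7 + 7500 + 120 = 112040

112040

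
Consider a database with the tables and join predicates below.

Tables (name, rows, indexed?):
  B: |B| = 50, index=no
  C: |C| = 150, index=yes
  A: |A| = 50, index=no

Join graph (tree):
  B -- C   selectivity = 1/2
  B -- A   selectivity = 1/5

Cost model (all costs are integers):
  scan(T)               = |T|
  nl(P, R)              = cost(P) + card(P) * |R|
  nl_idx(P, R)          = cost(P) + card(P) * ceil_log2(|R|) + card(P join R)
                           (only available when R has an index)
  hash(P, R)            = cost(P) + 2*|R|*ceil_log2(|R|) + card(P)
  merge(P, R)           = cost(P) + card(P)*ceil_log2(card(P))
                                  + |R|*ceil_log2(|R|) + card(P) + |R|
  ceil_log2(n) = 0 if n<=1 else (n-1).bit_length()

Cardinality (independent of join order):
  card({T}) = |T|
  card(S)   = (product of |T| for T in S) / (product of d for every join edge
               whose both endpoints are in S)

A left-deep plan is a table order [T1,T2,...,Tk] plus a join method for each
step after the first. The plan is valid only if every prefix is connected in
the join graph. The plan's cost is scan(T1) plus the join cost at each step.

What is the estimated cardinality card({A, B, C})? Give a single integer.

Tables in S: A(50), B(50), C(150)
Edges inside S: B-C(d=2), B-A(d=5)
numerator = 50 * 50 * 150 = 375000
denominator = 2 * 5 = 10
card(S) = 375000 / 10 = 37500

37500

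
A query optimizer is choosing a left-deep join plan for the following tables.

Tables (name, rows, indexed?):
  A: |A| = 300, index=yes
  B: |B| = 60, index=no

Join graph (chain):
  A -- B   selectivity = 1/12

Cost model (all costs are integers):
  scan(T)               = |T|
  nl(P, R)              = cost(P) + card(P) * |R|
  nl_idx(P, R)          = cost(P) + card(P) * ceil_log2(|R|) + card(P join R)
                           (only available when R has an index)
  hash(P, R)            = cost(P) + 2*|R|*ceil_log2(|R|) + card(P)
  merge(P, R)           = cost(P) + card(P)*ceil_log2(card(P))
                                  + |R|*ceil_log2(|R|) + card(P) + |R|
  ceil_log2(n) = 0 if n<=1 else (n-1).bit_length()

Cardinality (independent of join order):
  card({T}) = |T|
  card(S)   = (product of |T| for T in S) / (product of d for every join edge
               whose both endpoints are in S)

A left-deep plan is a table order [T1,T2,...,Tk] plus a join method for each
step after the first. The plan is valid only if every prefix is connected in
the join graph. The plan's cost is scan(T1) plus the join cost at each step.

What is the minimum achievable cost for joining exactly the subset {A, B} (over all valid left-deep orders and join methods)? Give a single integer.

Selinger DP over subsets of {A,B}:
  {A}: scan cost=300, card=300
  {B}: scan cost=60, card=60
  {AB}: card=1500; try (B,hash)→1320, (A,nl_idx)→2100, (A,merge)→3480, (B,merge)→3720, (A,hash)→5520, (A,nl)→18060 …(+1); best=1320 via (B,hash)

1320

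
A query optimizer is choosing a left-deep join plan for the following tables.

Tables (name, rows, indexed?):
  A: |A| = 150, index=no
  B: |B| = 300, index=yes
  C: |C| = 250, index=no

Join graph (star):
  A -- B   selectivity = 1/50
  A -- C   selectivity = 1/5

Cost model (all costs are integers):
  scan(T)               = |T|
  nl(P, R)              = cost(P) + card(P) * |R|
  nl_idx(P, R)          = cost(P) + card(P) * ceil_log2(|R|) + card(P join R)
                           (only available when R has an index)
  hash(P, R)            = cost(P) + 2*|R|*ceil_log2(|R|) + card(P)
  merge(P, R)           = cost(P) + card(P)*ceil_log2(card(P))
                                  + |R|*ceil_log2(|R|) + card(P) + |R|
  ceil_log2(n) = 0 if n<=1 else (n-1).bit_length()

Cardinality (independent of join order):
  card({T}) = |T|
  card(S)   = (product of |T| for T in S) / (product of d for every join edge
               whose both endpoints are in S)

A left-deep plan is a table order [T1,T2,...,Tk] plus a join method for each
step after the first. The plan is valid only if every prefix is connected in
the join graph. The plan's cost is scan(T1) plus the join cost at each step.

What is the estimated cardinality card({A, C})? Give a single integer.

Tables in S: A(150), C(250)
Edges inside S: A-C(d=5)
numerator = 150 * 250 = 37500
denominator = 5 = 5
card(S) = 37500 / 5 = 7500

7500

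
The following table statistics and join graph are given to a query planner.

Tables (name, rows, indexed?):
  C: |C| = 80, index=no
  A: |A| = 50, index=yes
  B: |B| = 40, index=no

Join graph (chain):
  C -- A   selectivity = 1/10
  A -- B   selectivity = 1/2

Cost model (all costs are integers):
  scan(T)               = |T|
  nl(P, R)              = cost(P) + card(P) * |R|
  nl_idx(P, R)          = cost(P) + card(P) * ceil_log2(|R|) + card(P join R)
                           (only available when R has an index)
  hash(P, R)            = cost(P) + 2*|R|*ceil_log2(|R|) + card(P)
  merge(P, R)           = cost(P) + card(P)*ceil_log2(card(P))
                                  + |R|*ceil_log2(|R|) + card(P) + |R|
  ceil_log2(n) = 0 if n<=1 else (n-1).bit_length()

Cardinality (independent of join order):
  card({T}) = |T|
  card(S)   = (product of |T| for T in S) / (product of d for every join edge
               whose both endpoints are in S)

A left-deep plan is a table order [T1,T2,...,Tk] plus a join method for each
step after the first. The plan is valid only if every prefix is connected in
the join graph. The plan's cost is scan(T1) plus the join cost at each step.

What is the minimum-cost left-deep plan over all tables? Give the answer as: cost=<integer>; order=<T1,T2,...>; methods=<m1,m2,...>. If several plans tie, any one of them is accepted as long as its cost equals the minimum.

Selinger DP (subsets sized 1..n):
  {C}: scan cost=80, card=80
  {A}: scan cost=50, card=50
  {B}: scan cost=40, card=40
  {AC}: card=400; try (A,hash)→760, (A,nl_idx)→960, (C,merge)→1040, (A,merge)→1070, (C,hash)→1220, (C,nl)→4050 …(+1); best=760 via (A,hash)
  {AB}: card=1000; try (B,hash)→580, (A,merge)→670, (B,merge)→680, (A,hash)→680, (A,nl_idx)→1280, (A,nl)→2040 …(+1); best=580 via (B,hash)
  {ABC}: card=8000; try (B,hash)→1640, (C,hash)→2700, (B,merge)→5040, (C,merge)→12220, (B,nl)→16760, (C,nl)→80580; best=1640 via (B,hash)

cost=1640; order=C,A,B; methods=hash,hash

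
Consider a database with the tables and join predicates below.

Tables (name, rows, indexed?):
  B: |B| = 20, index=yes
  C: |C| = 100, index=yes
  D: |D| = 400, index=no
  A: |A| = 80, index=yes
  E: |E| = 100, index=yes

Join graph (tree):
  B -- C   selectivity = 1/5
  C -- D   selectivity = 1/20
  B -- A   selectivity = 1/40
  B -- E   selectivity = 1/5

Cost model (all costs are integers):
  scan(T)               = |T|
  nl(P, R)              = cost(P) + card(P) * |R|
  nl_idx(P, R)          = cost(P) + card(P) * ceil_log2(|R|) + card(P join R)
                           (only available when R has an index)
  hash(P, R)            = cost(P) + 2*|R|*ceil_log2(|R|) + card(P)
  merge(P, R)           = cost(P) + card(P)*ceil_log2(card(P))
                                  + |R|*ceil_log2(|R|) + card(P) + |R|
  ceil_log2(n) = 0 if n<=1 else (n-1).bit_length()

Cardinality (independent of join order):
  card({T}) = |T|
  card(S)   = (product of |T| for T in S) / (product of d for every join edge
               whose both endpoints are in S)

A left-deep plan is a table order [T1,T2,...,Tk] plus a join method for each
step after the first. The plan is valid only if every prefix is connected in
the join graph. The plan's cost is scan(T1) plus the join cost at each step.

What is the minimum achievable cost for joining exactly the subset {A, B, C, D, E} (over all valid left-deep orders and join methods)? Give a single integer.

Selinger DP over subsets of {A,B,C,D,E}:
  {B}: scan cost=20, card=20
  {C}: scan cost=100, card=100
  {D}: scan cost=400, card=400
  {A}: scan cost=80, card=80
  {E}: scan cost=100, card=100
  {BC}: card=400; try (B,hash)→400, (C,nl_idx)→560, (C,merge)→940, (B,nl_idx)→1000, (B,merge)→1020, (C,hash)→1440 …(+2); best=400 via (B,hash)
  {AB}: card=40; try (A,nl_idx)→200, (B,hash)→360, (B,nl_idx)→520, (A,merge)→780, (B,merge)→840, (A,hash)→1160 …(+2); best=200 via (A,nl_idx)
  {BE}: card=400; try (B,hash)→400, (E,nl_idx)→560, (E,merge)→940, (B,nl_idx)→1000, (B,merge)→1020, (E,hash)→1440 …(+2); best=400 via (B,hash)
  {CD}: card=2000; try (C,hash)→2200, (D,merge)→4900, (C,merge)→5200, (C,nl_idx)→5200, (D,hash)→7400, (D,nl)→40100 …(+1); best=2200 via (C,hash)
  {BCD}: card=8000; try (B,hash)→4400, (D,hash)→8000, (D,merge)→8400, (B,nl_idx)→20200, (B,merge)→26320, (B,nl)→42200 …(+1); best=4400 via (B,hash)
  {ABC}: card=800; try (C,merge)→1280, (C,nl_idx)→1280, (C,hash)→1640, (A,hash)→1920, (A,nl_idx)→4000, (C,nl)→4200 …(+2); best=1280 via (C,merge)
  {BCE}: card=8000; try (E,hash)→2200, (C,hash)→2200, (E,merge)→5200, (C,merge)→5200, (E,nl_idx)→11200, (C,nl_idx)→11200 …(+2); best=2200 via (E,hash)
  {ABE}: card=800; try (E,merge)→1280, (E,nl_idx)→1280, (E,hash)→1640, (A,hash)→1920, (A,nl_idx)→4000, (E,nl)→4200 …(+2); best=1280 via (E,merge)
  {ABCD}: card=16000; try (D,hash)→9280, (A,hash)→13520, (D,merge)→14080, (A,nl_idx)→76400, (A,merge)→117040, (D,nl)→321280 …(+1); best=9280 via (D,hash)
  {BCDE}: card=160000; try (E,hash)→13800, (D,hash)→17400, (E,merge)→117200, (D,merge)→118200, (E,nl_idx)→220400, (E,nl)→804400 …(+1); best=13800 via (E,hash)
  {ABCE}: card=16000; try (E,hash)→3480, (C,hash)→3480, (E,merge)→10880, (C,merge)→10880, (A,hash)→11320, (E,nl_idx)→22880 …(+6); best=3480 via (E,hash)
  {ABCDE}: card=320000; try (E,hash)→26680, (D,hash)→26680, (A,hash)→174920, (D,merge)→247480, (E,merge)→250080, (E,nl_idx)→441280 …(+5); best=26680 via (E,hash)

26680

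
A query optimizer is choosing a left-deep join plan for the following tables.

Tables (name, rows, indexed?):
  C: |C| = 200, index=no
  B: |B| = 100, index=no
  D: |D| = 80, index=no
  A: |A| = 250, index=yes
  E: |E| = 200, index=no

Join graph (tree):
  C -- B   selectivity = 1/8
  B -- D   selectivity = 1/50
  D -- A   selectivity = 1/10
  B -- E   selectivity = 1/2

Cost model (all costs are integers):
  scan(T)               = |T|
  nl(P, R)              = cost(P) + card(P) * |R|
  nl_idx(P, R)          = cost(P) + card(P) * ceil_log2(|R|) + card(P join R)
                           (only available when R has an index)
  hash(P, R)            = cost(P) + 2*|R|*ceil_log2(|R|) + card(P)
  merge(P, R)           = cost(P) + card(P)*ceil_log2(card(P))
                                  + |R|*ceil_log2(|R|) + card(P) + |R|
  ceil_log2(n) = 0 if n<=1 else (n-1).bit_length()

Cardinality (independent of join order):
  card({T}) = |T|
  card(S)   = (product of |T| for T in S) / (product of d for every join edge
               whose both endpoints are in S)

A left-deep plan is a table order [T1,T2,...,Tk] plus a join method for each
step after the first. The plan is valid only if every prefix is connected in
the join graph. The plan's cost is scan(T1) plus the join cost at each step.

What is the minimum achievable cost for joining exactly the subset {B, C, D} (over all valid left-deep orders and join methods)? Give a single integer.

4560

Selinger DP over subsets of {B,C,D}:
  {C}: scan cost=200, card=200
  {B}: scan cost=100, card=100
  {D}: scan cost=80, card=80
  {BC}: card=2500; try (B,hash)→1800, (C,merge)→2700, (B,merge)→2800, (C,hash)→3400, (C,nl)→20100, (B,nl)→20200; best=1800 via (B,hash)
  {BD}: card=160; try (D,hash)→1320, (B,merge)→1520, (D,merge)→1540, (B,hash)→1560, (B,nl)→8080, (D,nl)→8100; best=1320 via (D,hash)
  {BCD}: card=4000; try (C,merge)→4560, (C,hash)→4680, (D,hash)→5420, (C,nl)→33320, (D,merge)→34940, (D,nl)→201800; best=4560 via (C,merge)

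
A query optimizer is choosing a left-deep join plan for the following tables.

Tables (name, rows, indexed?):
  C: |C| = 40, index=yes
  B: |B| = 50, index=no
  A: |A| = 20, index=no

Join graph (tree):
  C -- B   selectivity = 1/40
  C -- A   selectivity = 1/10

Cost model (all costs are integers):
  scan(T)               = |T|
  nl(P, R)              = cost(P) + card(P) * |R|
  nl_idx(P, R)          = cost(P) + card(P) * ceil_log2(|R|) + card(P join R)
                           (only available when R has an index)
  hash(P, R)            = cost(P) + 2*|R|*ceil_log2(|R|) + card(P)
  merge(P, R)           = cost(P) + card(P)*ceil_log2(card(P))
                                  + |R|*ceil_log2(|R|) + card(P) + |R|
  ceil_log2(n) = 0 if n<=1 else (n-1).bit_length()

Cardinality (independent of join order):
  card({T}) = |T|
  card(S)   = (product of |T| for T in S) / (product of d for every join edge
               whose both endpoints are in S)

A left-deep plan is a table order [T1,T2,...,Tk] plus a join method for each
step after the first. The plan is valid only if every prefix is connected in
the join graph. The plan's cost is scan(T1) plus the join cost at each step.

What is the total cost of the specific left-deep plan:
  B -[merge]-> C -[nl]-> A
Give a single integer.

1680

step 1: scan B: cost=50, card=50
step 2: join C via merge
    card(P join C) = 50*40/(40) = 50
    cost = 50 + 50*6 + 40*6 + 50 + 40 = 680
step 3: join A via nl
    card(P join A) = 50*20/(10) = 100
    cost = 680 + 50*20 = 1680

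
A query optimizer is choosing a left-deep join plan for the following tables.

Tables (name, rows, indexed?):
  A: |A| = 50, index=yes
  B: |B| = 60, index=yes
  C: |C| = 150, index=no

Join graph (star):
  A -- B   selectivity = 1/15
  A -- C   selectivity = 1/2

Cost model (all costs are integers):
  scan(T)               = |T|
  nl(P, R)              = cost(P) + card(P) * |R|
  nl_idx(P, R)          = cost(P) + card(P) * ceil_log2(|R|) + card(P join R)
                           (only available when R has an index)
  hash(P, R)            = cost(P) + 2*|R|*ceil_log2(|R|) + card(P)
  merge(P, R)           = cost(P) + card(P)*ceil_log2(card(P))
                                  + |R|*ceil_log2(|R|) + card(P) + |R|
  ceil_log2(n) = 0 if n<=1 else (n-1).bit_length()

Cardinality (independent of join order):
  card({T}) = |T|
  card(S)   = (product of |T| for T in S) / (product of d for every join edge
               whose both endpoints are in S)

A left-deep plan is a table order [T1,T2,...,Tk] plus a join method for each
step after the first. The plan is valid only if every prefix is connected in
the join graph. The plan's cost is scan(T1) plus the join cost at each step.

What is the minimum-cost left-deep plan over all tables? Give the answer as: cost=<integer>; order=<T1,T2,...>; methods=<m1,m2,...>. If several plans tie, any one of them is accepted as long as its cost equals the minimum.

cost=3150; order=A,B,C; methods=nl_idx,hash

Selinger DP (subsets sized 1..n):
  {A}: scan cost=50, card=50
  {B}: scan cost=60, card=60
  {C}: scan cost=150, card=150
  {AB}: card=200; try (B,nl_idx)→550, (A,nl_idx)→620, (A,hash)→720, (B,hash)→820, (B,merge)→820, (A,merge)→830 …(+2); best=550 via (B,nl_idx)
  {AC}: card=3750; try (A,hash)→900, (C,merge)→1750, (A,merge)→1850, (C,hash)→2500, (A,nl_idx)→4800, (C,nl)→7550 …(+1); best=900 via (A,hash)
  {ABC}: card=15000; try (C,hash)→3150, (C,merge)→3700, (B,hash)→5370, (C,nl)→30550, (B,nl_idx)→38400, (B,merge)→50070 …(+1); best=3150 via (C,hash)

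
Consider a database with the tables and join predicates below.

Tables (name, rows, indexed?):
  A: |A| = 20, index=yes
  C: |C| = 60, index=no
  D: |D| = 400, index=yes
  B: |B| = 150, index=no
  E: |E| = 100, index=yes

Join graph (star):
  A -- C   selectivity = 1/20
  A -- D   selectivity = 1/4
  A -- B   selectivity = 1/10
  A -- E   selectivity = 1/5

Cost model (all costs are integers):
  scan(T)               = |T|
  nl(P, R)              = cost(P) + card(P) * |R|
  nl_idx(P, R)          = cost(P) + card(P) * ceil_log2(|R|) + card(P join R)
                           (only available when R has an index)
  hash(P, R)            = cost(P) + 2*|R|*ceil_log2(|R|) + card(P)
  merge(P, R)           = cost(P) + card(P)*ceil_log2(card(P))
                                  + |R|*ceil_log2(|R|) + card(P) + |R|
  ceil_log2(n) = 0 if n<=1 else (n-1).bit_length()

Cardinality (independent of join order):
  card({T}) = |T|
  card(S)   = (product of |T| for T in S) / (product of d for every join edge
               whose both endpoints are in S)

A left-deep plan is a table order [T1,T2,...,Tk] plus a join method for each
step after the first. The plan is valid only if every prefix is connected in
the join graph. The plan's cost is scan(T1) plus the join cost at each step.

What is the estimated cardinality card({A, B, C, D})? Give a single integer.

Tables in S: A(20), B(150), C(60), D(400)
Edges inside S: A-C(d=20), A-D(d=4), A-B(d=10)
numerator = 20 * 150 * 60 * 400 = 72000000
denominator = 20 * 4 * 10 = 800
card(S) = 72000000 / 800 = 90000

90000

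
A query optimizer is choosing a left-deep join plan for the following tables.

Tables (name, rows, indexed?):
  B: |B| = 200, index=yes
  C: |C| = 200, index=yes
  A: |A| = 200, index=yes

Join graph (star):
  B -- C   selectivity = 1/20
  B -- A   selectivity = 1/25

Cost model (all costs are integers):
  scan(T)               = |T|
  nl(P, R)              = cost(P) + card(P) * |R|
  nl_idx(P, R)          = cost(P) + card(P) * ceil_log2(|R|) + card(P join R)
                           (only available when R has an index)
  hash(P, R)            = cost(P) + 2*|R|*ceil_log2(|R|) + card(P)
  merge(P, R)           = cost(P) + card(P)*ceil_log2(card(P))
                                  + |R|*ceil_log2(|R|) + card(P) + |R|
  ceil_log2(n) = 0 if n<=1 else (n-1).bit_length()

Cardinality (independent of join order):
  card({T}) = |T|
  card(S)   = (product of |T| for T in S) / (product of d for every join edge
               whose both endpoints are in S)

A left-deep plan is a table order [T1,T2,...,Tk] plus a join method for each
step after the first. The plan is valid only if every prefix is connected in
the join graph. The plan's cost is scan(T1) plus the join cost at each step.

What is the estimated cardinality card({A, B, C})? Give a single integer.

Tables in S: A(200), B(200), C(200)
Edges inside S: B-C(d=20), B-A(d=25)
numerator = 200 * 200 * 200 = 8000000
denominator = 20 * 25 = 500
card(S) = 8000000 / 500 = 16000

16000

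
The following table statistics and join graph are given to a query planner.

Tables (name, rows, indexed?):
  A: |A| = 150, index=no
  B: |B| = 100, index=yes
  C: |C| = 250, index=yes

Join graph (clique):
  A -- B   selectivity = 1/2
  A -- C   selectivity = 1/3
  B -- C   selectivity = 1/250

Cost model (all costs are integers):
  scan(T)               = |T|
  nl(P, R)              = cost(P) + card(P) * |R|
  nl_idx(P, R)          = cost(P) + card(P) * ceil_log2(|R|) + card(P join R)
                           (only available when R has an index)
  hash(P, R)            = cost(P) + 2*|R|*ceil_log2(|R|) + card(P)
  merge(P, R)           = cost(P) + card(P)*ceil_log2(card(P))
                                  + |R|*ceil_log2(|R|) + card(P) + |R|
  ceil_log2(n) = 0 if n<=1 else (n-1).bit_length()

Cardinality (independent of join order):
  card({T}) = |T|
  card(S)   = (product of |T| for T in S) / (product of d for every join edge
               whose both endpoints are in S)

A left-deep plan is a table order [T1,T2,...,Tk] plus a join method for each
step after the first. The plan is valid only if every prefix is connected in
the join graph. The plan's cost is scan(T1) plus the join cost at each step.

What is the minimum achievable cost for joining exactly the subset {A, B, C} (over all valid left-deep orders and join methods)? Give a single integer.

Selinger DP over subsets of {A,B,C}:
  {A}: scan cost=150, card=150
  {B}: scan cost=100, card=100
  {C}: scan cost=250, card=250
  {AB}: card=7500; try (B,hash)→1700, (A,merge)→2250, (B,merge)→2300, (A,hash)→2600, (B,nl_idx)→8700, (A,nl)→15100 …(+1); best=1700 via (B,hash)
  {AC}: card=12500; try (A,hash)→2900, (C,merge)→3750, (A,merge)→3850, (C,hash)→4300, (C,nl_idx)→13850, (C,nl)→37650 …(+1); best=2900 via (A,hash)
  {BC}: card=100; try (C,nl_idx)→1000, (B,hash)→1900, (B,nl_idx)→2100, (C,merge)→3150, (B,merge)→3300, (C,hash)→4200 …(+2); best=1000 via (C,nl_idx)
  {ABC}: card=2500; try (A,merge)→3150, (A,hash)→3500, (C,hash)→13200, (A,nl)→16000, (B,hash)→16800, (C,nl_idx)→64200 …(+5); best=3150 via (A,merge)

3150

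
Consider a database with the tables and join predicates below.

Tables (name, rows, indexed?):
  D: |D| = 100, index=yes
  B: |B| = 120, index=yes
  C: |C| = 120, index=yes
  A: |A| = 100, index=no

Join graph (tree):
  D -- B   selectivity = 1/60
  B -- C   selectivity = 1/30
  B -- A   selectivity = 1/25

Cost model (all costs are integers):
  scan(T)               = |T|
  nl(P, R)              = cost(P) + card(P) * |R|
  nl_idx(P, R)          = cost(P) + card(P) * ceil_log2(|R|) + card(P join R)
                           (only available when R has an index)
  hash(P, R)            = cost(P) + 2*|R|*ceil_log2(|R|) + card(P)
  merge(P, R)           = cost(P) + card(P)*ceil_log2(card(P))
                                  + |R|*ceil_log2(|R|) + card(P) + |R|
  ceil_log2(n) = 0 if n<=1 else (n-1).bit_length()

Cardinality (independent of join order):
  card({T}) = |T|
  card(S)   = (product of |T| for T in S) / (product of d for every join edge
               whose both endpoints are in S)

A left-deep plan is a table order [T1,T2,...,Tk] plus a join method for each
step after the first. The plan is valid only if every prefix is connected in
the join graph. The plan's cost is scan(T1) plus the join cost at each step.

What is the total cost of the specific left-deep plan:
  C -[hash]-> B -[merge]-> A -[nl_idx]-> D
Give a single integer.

24160

step 1: scan C: cost=120, card=120
step 2: join B via hash
    card(P join B) = 120*120/(30) = 480
    cost = 120 + 2*120*7 + 120 = 1920
step 3: join A via merge
    card(P join A) = 480*100/(25) = 1920
    cost = 1920 + 480*9 + 100*7 + 480 + 100 = 7520
step 4: join D via nl_idx
    card(P join D) = 1920*100/(60) = 3200
    cost = 7520 + 1920*7 + 3200 = 24160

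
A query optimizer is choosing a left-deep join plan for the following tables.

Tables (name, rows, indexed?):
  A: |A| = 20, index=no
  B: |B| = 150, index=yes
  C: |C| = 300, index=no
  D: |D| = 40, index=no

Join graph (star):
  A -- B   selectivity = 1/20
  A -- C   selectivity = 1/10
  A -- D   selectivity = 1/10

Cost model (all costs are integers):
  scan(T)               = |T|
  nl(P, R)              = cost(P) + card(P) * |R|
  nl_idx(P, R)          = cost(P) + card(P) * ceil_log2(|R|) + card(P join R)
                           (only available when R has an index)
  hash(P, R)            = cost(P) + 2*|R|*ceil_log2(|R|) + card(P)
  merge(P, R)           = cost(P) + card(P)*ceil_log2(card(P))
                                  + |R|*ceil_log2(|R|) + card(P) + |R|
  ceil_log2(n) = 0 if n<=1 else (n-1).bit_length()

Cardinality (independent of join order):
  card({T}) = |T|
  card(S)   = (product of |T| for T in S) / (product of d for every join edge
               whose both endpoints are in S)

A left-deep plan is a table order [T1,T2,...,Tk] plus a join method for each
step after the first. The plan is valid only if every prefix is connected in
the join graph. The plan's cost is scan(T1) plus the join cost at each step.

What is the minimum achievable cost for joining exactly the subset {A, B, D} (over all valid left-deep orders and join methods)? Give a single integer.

Selinger DP over subsets of {A,B,D}:
  {A}: scan cost=20, card=20
  {B}: scan cost=150, card=150
  {D}: scan cost=40, card=40
  {AB}: card=150; try (B,nl_idx)→330, (A,hash)→500, (B,merge)→1490, (A,merge)→1620, (B,hash)→2440, (B,nl)→3020 …(+1); best=330 via (B,nl_idx)
  {AD}: card=80; try (A,hash)→280, (D,merge)→420, (A,merge)→440, (D,hash)→520, (D,nl)→820, (A,nl)→840; best=280 via (A,hash)
  {ABD}: card=600; try (D,hash)→960, (B,nl_idx)→1520, (D,merge)→1960, (B,merge)→2270, (B,hash)→2760, (D,nl)→6330 …(+1); best=960 via (D,hash)

960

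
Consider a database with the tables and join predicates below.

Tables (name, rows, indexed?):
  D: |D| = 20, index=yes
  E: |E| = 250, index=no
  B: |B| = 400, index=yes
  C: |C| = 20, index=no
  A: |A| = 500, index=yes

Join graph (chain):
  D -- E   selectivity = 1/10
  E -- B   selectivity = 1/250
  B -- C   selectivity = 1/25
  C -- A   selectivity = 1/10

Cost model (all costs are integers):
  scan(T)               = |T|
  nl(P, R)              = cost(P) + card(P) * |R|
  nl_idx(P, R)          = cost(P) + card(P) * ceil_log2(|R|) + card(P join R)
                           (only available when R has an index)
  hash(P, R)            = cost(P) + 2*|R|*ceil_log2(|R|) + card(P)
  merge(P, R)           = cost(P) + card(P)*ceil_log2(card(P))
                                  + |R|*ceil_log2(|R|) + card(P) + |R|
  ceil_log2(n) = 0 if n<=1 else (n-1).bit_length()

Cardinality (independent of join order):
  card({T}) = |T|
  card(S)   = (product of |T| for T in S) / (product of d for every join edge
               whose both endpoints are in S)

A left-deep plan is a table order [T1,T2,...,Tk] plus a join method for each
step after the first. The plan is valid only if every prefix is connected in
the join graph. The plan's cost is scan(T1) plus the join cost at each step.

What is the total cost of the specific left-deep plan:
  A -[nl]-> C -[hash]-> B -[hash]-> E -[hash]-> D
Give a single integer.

step 1: scan A: cost=500, card=500
step 2: join C via nl
    card(P join C) = 500*20/(10) = 1000
    cost = 500 + 500*20 = 10500
step 3: join B via hash
    card(P join B) = 1000*400/(25) = 16000
    cost = 10500 + 2*400*9 + 1000 = 18700
step 4: join E via hash
    card(P join E) = 16000*250/(250) = 16000
    cost = 18700 + 2*250*8 + 16000 = 38700
step 5: join D via hash
    card(P join D) = 16000*20/(10) = 32000
    cost = 38700 + 2*20*5 + 16000 = 54900

54900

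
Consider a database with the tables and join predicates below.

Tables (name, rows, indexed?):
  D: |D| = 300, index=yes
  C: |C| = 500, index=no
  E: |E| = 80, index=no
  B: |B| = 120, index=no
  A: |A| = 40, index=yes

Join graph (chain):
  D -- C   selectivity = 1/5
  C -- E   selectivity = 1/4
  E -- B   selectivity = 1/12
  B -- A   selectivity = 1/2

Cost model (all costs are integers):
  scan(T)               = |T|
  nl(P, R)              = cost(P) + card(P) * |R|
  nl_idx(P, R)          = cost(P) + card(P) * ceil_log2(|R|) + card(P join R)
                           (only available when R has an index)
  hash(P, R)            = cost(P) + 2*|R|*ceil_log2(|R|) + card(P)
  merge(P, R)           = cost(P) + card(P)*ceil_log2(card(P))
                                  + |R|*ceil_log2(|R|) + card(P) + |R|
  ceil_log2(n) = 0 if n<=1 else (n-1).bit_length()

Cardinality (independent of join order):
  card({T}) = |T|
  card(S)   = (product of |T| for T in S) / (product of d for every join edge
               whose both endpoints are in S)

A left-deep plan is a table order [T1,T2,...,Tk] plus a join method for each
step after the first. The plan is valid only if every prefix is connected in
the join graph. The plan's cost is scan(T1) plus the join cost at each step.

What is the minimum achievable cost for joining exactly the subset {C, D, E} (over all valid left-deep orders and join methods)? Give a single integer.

Selinger DP over subsets of {C,D,E}:
  {D}: scan cost=300, card=300
  {C}: scan cost=500, card=500
  {E}: scan cost=80, card=80
  {CD}: card=30000; try (D,hash)→6400, (C,merge)→8300, (D,merge)→8500, (C,hash)→9600, (D,nl_idx)→35000, (C,nl)→150300 …(+1); best=6400 via (D,hash)
  {CE}: card=10000; try (E,hash)→2120, (C,merge)→5720, (E,merge)→6140, (C,hash)→9160, (C,nl)→40080, (E,nl)→40500; best=2120 via (E,hash)
  {CDE}: card=600000; try (D,hash)→17520, (E,hash)→37520, (D,merge)→155120, (E,merge)→487040, (D,nl_idx)→692120, (E,nl)→2406400 …(+1); best=17520 via (D,hash)

17520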